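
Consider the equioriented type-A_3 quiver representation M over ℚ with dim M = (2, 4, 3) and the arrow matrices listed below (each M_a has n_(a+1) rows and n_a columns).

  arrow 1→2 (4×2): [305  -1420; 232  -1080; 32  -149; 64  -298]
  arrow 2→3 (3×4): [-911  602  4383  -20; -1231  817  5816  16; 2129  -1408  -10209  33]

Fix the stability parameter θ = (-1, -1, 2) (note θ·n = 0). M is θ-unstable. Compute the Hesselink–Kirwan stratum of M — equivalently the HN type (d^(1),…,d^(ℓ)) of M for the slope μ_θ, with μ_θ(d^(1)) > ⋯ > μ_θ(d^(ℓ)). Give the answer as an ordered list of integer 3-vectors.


Barcode: M ≅ I[1,3]^2, I[2,2], I[2,3]. HN layers by μ_θ (2 steps, strictly decreasing):
  μ^(1)=2; μ^(2)=-1

((0, 0, 3); (2, 4, 0))


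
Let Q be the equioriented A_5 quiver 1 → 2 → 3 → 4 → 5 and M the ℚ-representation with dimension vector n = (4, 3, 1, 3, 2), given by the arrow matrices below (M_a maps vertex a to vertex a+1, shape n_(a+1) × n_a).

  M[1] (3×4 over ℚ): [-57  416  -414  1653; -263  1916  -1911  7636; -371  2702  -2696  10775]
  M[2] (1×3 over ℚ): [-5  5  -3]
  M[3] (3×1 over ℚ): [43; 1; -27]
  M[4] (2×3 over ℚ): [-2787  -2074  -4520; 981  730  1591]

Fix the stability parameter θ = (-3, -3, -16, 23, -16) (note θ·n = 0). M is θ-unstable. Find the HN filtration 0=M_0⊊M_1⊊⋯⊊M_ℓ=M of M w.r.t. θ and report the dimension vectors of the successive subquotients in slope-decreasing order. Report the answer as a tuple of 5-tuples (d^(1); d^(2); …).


Barcode: M ≅ I[1,1], I[1,2]^2, I[1,5], I[4,4], I[4,5]. HN layers by μ_θ (4 steps, strictly decreasing):
  μ^(1)=23; μ^(2)=7/2; μ^(3)=-3; μ^(4)=-22/3

((0, 0, 0, 1, 0); (0, 0, 0, 2, 2); (3, 2, 0, 0, 0); (1, 1, 1, 0, 0))


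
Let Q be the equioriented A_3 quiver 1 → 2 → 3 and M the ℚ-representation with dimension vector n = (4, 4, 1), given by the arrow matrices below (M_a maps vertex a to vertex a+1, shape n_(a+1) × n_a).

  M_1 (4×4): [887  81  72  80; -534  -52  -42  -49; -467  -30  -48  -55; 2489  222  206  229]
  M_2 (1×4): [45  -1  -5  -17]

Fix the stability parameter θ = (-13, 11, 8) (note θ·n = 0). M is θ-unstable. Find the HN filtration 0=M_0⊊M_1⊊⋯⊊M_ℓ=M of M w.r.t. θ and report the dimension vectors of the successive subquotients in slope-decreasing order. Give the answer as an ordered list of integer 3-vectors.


Via rank(M_{q-1}∘⋯∘M_p): M ≅ I[1,2]^3, I[1,3].
μ_θ-semistable layers: μ^(1)=11; μ^(2)=19/2; μ^(3)=-13

((0, 3, 0); (0, 1, 1); (4, 0, 0))


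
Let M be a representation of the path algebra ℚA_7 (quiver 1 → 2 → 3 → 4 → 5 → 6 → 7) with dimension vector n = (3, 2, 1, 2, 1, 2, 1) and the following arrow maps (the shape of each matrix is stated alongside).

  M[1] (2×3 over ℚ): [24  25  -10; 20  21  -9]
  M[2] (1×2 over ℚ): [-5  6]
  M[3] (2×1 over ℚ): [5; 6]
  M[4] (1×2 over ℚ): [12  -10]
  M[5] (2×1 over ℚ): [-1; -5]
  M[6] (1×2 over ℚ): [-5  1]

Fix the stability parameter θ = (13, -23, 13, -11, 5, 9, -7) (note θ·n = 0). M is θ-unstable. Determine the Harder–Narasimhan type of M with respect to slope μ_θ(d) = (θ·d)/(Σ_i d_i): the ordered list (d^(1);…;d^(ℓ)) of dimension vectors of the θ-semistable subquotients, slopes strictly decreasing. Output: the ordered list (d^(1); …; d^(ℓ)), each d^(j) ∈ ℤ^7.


Via rank(M_{q-1}∘⋯∘M_p): M ≅ I[1,1], I[1,2], I[1,4], I[4,6], I[6,7].
μ_θ-semistable layers: μ^(1)=13; μ^(2)=9; μ^(3)=5; μ^(4)=1; μ^(5)=-5; μ^(6)=-11

((1, 0, 0, 0, 0, 0, 0); (0, 0, 0, 0, 0, 1, 0); (0, 0, 0, 0, 1, 0, 0); (0, 0, 1, 1, 0, 1, 1); (2, 2, 0, 0, 0, 0, 0); (0, 0, 0, 1, 0, 0, 0))


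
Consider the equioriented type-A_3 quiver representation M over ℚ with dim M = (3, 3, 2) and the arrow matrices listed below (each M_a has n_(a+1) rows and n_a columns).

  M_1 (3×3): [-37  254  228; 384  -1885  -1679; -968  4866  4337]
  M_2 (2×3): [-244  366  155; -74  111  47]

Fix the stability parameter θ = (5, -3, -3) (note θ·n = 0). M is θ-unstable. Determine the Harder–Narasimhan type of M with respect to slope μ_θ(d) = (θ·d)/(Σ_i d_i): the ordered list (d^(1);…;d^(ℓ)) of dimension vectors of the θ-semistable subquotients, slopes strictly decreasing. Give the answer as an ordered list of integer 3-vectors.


Interval decomposition of M: I[1,2], I[1,3]^2.
HN type (ℓ=2): μ^(1)=1; μ^(2)=-1/3

((1, 1, 0); (2, 2, 2))


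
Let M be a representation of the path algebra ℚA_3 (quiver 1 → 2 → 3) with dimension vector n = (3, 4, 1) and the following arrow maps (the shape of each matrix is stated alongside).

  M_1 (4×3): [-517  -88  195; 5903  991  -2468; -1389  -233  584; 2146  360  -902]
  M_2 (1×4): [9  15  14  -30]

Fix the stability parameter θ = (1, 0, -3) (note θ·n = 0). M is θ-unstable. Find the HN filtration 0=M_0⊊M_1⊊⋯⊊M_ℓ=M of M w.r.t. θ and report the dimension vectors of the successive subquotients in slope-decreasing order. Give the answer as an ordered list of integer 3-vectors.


Barcode: M ≅ I[1,1], I[1,2], I[1,3], I[2,2]^2. HN layers by μ_θ (4 steps, strictly decreasing):
  μ^(1)=1; μ^(2)=1/2; μ^(3)=0; μ^(4)=-2/3

((1, 0, 0); (1, 1, 0); (0, 2, 0); (1, 1, 1))


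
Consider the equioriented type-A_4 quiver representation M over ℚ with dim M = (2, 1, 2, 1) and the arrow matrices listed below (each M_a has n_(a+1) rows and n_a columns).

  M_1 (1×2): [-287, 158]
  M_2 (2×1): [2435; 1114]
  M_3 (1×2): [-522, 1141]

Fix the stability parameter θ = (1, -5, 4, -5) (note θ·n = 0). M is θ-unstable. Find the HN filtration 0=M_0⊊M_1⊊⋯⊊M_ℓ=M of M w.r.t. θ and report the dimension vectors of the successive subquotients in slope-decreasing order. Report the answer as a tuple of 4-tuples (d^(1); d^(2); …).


Via rank(M_{q-1}∘⋯∘M_p): M ≅ I[1,1], I[1,4], I[3,3].
μ_θ-semistable layers: μ^(1)=4; μ^(2)=1; μ^(3)=-1/2; μ^(4)=-2

((0, 0, 1, 0); (1, 0, 0, 0); (0, 0, 1, 1); (1, 1, 0, 0))


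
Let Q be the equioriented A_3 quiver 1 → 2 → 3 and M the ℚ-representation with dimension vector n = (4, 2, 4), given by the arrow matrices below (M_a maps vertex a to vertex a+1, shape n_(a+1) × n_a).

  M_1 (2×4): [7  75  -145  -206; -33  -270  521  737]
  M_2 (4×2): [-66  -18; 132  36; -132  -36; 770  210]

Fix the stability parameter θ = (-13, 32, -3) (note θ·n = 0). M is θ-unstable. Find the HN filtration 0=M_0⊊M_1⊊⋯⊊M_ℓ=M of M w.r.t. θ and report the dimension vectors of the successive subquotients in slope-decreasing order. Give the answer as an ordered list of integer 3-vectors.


Interval decomposition of M: I[1,1]^2, I[1,2], I[1,3], I[3,3]^3.
HN type (ℓ=4): μ^(1)=32; μ^(2)=29/2; μ^(3)=-3; μ^(4)=-13

((0, 1, 0); (0, 1, 1); (0, 0, 3); (4, 0, 0))


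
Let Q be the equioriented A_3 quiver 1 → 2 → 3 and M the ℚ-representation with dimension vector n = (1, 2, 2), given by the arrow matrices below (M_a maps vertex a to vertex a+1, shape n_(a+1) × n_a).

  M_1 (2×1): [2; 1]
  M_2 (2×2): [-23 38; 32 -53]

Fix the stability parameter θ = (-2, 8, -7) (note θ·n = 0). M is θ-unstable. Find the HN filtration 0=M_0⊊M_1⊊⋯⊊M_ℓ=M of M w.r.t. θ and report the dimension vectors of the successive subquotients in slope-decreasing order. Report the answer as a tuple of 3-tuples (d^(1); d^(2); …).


Barcode: M ≅ I[1,3], I[2,3]. HN layers by μ_θ (2 steps, strictly decreasing):
  μ^(1)=1/2; μ^(2)=-2

((0, 2, 2); (1, 0, 0))


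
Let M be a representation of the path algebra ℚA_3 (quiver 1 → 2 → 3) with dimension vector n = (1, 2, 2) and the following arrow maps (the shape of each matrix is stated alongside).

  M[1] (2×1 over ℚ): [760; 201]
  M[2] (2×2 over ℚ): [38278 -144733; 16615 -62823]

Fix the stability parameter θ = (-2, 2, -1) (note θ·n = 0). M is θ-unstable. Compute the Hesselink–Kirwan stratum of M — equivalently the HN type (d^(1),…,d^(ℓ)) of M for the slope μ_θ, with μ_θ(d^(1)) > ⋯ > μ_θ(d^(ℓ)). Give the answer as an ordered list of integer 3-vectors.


Barcode: M ≅ I[1,3], I[2,3]. HN layers by μ_θ (2 steps, strictly decreasing):
  μ^(1)=1/2; μ^(2)=-2

((0, 2, 2); (1, 0, 0))


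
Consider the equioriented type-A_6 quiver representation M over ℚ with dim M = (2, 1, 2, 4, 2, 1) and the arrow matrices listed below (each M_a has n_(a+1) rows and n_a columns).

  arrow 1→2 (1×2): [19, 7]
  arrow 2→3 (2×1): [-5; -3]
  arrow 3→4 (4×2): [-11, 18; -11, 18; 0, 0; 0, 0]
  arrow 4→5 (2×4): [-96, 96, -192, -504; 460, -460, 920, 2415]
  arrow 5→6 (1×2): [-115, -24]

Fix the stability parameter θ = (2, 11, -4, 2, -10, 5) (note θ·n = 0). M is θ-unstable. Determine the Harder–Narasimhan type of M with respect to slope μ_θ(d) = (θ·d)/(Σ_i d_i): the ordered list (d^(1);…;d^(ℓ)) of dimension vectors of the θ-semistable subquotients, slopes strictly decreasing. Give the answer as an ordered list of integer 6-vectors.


Barcode: M ≅ I[1,1], I[1,4], I[3,3], I[4,4]^2, I[4,5], I[5,6]. HN layers by μ_θ (5 steps, strictly decreasing):
  μ^(1)=5; μ^(2)=3; μ^(3)=2; μ^(4)=-4; μ^(5)=-10

((0, 0, 0, 0, 0, 1); (0, 1, 1, 1, 0, 0); (2, 0, 0, 2, 0, 0); (0, 0, 1, 1, 1, 0); (0, 0, 0, 0, 1, 0))


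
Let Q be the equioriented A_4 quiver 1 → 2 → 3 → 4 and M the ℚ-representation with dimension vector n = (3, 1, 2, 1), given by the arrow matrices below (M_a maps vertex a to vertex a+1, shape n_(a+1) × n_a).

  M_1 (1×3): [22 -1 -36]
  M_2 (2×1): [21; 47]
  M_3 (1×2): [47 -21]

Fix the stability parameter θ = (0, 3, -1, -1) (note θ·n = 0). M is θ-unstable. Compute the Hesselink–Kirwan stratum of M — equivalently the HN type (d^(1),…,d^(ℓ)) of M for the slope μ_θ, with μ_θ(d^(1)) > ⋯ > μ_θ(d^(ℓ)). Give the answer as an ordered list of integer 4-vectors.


Barcode: M ≅ I[1,1]^2, I[1,3], I[3,4]. HN layers by μ_θ (3 steps, strictly decreasing):
  μ^(1)=1; μ^(2)=0; μ^(3)=-1

((0, 1, 1, 0); (3, 0, 0, 0); (0, 0, 1, 1))


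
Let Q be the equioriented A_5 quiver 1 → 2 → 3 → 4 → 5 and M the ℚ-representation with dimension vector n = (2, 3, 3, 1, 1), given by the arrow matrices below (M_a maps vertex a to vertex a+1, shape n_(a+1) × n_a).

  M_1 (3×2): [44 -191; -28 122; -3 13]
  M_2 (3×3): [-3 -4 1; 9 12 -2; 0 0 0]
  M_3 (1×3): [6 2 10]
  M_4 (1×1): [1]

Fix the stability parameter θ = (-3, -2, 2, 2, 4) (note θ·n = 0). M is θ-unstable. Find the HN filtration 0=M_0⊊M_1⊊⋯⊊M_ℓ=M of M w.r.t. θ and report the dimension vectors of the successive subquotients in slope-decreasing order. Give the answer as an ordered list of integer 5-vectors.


Interval decomposition of M: I[1,3], I[1,5], I[2,2], I[3,3].
HN type (ℓ=4): μ^(1)=4; μ^(2)=2; μ^(3)=-2; μ^(4)=-3

((0, 0, 0, 0, 1); (0, 0, 3, 1, 0); (0, 3, 0, 0, 0); (2, 0, 0, 0, 0))


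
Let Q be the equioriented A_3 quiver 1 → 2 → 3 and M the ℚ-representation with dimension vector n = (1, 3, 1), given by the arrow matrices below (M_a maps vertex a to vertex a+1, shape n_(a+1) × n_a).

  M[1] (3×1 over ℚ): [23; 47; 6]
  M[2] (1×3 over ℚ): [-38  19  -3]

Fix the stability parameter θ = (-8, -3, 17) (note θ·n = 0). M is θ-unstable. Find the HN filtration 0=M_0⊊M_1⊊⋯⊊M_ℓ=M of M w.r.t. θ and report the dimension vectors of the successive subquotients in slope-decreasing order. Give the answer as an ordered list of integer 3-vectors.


Interval decomposition of M: I[1,3], I[2,2]^2.
HN type (ℓ=3): μ^(1)=17; μ^(2)=-3; μ^(3)=-8

((0, 0, 1); (0, 3, 0); (1, 0, 0))


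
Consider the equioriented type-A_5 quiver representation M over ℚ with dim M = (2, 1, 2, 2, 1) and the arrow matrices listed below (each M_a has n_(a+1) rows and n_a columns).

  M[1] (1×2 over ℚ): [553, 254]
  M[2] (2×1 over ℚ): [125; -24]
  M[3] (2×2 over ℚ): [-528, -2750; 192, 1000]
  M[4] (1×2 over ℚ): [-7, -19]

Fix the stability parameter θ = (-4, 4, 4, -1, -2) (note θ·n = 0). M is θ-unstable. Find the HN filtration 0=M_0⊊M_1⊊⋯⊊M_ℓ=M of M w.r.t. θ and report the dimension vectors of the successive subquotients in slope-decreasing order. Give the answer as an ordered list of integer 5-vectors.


Barcode: M ≅ I[1,1], I[1,3], I[3,5], I[4,4]. HN layers by μ_θ (4 steps, strictly decreasing):
  μ^(1)=4; μ^(2)=1/3; μ^(3)=-1; μ^(4)=-4

((0, 1, 1, 0, 0); (0, 0, 1, 1, 1); (0, 0, 0, 1, 0); (2, 0, 0, 0, 0))


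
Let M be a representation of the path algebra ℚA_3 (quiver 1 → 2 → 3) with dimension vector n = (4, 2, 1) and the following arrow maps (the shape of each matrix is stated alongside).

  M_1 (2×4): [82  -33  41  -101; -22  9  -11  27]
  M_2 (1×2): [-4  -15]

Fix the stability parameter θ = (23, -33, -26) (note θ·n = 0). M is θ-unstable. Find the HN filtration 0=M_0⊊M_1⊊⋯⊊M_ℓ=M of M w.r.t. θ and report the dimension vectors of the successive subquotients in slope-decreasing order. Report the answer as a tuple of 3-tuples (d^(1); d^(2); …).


Via rank(M_{q-1}∘⋯∘M_p): M ≅ I[1,1]^2, I[1,2], I[1,3].
μ_θ-semistable layers: μ^(1)=23; μ^(2)=-5; μ^(3)=-12

((2, 0, 0); (1, 1, 0); (1, 1, 1))


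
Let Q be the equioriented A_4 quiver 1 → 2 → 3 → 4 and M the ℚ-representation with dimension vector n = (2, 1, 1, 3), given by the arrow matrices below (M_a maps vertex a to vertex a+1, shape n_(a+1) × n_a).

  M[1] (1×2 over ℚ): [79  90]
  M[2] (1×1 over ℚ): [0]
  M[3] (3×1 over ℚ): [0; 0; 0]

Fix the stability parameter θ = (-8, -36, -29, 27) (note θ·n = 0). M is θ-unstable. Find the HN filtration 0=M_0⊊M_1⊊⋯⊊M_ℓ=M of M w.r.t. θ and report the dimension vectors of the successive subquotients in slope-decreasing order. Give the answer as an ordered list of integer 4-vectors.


Interval decomposition of M: I[1,1], I[1,2], I[3,3], I[4,4]^3.
HN type (ℓ=4): μ^(1)=27; μ^(2)=-8; μ^(3)=-22; μ^(4)=-29

((0, 0, 0, 3); (1, 0, 0, 0); (1, 1, 0, 0); (0, 0, 1, 0))


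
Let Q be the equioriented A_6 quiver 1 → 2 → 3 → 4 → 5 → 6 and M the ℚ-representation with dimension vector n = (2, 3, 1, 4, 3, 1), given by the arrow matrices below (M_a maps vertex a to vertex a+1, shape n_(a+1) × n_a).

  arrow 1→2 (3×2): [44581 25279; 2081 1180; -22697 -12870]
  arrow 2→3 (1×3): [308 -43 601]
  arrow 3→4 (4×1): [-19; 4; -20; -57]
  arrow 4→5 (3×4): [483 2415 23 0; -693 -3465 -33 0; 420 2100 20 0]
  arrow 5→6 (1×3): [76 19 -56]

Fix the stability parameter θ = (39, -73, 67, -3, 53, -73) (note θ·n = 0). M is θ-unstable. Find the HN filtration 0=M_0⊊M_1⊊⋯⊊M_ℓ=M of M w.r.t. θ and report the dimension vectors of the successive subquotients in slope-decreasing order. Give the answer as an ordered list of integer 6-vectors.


Interval decomposition of M: I[1,2], I[1,6], I[2,2], I[4,4]^3, I[5,5]^2.
HN type (ℓ=5): μ^(1)=53; μ^(2)=11; μ^(3)=-3; μ^(4)=-17; μ^(5)=-73

((0, 0, 0, 0, 2, 0); (0, 0, 1, 1, 1, 1); (0, 0, 0, 3, 0, 0); (2, 2, 0, 0, 0, 0); (0, 1, 0, 0, 0, 0))


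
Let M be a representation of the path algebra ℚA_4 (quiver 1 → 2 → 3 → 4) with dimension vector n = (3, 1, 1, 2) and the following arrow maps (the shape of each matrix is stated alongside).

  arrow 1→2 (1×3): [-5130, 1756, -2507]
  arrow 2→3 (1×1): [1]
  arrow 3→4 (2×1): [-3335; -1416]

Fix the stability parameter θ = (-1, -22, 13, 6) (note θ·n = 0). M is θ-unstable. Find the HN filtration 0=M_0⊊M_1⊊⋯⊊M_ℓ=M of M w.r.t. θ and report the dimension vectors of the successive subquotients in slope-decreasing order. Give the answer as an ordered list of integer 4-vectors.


Barcode: M ≅ I[1,1]^2, I[1,4], I[4,4]. HN layers by μ_θ (4 steps, strictly decreasing):
  μ^(1)=19/2; μ^(2)=6; μ^(3)=-1; μ^(4)=-23/2

((0, 0, 1, 1); (0, 0, 0, 1); (2, 0, 0, 0); (1, 1, 0, 0))


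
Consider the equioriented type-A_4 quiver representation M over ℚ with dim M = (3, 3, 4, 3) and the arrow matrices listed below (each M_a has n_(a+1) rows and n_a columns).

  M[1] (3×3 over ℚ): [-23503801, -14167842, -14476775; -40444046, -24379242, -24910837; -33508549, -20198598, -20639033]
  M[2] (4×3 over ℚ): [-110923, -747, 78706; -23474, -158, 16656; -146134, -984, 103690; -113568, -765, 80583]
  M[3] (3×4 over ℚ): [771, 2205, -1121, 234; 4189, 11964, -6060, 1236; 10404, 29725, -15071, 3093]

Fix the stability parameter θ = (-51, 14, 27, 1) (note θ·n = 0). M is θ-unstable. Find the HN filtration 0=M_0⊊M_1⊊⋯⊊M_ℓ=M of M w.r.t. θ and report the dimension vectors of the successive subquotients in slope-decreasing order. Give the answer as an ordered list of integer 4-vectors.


Via rank(M_{q-1}∘⋯∘M_p): M ≅ I[1,1], I[1,2], I[1,4], I[2,4], I[3,3], I[3,4].
μ_θ-semistable layers: μ^(1)=27; μ^(2)=14; μ^(3)=-51

((0, 0, 1, 0); (0, 3, 3, 3); (3, 0, 0, 0))


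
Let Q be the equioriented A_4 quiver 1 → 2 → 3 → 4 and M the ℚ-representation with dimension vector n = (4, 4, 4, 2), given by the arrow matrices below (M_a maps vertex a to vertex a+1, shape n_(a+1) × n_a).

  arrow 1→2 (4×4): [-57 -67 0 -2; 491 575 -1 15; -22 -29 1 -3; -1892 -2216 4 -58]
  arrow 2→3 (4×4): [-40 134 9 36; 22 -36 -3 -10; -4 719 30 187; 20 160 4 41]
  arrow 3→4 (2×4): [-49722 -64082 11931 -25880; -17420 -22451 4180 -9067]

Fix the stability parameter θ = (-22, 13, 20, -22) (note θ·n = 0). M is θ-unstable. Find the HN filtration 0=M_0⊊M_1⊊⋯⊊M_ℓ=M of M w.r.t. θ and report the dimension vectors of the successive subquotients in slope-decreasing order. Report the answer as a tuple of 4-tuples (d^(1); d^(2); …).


Interval decomposition of M: I[1,3]^2, I[1,4]^2.
HN type (ℓ=4): μ^(1)=20; μ^(2)=13; μ^(3)=11/3; μ^(4)=-22

((0, 0, 2, 0); (0, 2, 0, 0); (0, 2, 2, 2); (4, 0, 0, 0))


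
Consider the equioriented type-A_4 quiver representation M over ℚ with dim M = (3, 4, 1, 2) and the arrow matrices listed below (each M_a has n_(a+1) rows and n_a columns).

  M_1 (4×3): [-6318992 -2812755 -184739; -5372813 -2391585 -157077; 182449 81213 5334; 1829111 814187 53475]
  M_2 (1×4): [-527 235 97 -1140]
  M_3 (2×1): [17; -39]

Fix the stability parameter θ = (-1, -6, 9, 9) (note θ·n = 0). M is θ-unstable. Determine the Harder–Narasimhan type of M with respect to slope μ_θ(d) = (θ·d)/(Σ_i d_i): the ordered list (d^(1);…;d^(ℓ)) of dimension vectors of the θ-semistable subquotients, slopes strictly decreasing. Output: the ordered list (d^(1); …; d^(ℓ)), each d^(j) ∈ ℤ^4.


Via rank(M_{q-1}∘⋯∘M_p): M ≅ I[1,2]^2, I[1,4], I[2,2], I[4,4].
μ_θ-semistable layers: μ^(1)=9; μ^(2)=-7/2; μ^(3)=-6

((0, 0, 1, 2); (3, 3, 0, 0); (0, 1, 0, 0))


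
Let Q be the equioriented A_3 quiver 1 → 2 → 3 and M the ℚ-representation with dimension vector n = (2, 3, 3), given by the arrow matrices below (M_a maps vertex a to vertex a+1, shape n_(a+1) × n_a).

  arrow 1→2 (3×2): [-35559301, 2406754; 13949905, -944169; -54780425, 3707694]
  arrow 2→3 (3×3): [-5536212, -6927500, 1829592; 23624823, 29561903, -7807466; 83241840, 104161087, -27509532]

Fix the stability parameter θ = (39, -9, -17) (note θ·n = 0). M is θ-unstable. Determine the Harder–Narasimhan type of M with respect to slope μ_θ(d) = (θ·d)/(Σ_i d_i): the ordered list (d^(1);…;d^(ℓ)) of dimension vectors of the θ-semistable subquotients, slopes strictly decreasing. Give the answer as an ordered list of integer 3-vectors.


Barcode: M ≅ I[1,3]^2, I[2,2], I[3,3]. HN layers by μ_θ (3 steps, strictly decreasing):
  μ^(1)=13/3; μ^(2)=-9; μ^(3)=-17

((2, 2, 2); (0, 1, 0); (0, 0, 1))


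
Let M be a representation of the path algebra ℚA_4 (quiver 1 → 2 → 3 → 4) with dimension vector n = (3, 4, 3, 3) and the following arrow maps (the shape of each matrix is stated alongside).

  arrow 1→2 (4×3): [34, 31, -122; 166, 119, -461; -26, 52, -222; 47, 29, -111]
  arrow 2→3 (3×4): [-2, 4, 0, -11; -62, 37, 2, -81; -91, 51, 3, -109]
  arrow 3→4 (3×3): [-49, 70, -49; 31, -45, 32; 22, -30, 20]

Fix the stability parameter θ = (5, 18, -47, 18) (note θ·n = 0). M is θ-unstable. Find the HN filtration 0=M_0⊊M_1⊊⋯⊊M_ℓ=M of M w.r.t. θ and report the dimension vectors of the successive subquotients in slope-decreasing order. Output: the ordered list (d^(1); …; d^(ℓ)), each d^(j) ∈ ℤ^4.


Barcode: M ≅ I[1,3], I[1,4]^2, I[2,2], I[4,4]. HN layers by μ_θ (2 steps, strictly decreasing):
  μ^(1)=18; μ^(2)=-8

((0, 1, 0, 3); (3, 3, 3, 0))


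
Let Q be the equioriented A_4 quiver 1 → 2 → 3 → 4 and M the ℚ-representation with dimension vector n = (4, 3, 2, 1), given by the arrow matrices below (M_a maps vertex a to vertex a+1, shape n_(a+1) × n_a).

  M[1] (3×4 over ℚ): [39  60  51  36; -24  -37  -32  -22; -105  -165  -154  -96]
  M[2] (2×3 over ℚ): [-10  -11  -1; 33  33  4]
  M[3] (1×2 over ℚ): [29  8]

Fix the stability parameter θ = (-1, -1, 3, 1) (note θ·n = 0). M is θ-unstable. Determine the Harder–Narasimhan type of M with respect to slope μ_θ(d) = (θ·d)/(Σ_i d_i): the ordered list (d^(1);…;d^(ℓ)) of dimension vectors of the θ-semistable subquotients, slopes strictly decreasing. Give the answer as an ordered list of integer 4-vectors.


Interval decomposition of M: I[1,1], I[1,2], I[1,3], I[1,4].
HN type (ℓ=3): μ^(1)=3; μ^(2)=2; μ^(3)=-1

((0, 0, 1, 0); (0, 0, 1, 1); (4, 3, 0, 0))


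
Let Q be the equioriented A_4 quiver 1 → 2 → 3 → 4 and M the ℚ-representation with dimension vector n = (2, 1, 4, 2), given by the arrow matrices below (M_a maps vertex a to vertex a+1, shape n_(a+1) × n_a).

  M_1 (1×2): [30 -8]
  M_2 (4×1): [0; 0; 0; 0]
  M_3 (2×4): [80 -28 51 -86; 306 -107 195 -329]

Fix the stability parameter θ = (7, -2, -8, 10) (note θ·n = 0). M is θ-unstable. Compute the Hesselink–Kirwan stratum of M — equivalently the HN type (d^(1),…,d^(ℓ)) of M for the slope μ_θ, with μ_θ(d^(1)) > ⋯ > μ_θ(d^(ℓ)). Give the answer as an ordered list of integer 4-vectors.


Barcode: M ≅ I[1,1], I[1,2], I[3,3]^2, I[3,4]^2. HN layers by μ_θ (4 steps, strictly decreasing):
  μ^(1)=10; μ^(2)=7; μ^(3)=5/2; μ^(4)=-8

((0, 0, 0, 2); (1, 0, 0, 0); (1, 1, 0, 0); (0, 0, 4, 0))


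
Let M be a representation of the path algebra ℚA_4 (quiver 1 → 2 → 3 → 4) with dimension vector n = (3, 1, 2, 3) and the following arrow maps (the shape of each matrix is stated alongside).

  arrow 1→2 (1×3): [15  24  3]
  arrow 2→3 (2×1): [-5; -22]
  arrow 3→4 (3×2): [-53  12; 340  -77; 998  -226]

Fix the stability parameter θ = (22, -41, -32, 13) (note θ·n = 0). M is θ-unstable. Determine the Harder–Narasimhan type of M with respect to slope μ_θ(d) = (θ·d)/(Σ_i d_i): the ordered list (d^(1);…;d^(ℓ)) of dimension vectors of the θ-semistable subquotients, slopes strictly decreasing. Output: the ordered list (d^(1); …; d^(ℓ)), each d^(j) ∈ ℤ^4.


Via rank(M_{q-1}∘⋯∘M_p): M ≅ I[1,1]^2, I[1,4], I[3,4], I[4,4].
μ_θ-semistable layers: μ^(1)=22; μ^(2)=13; μ^(3)=-17; μ^(4)=-32

((2, 0, 0, 0); (0, 0, 0, 3); (1, 1, 1, 0); (0, 0, 1, 0))


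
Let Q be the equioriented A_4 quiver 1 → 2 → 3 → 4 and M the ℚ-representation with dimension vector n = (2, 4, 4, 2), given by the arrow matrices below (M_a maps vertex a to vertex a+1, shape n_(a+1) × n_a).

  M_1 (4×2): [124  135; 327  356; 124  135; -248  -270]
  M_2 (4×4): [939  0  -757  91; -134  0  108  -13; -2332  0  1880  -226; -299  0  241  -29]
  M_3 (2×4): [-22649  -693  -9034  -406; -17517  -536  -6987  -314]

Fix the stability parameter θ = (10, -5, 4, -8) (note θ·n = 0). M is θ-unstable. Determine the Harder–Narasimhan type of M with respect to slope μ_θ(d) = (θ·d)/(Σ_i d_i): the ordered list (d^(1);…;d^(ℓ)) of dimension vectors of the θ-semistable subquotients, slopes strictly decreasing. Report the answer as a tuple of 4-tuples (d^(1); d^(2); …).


Via rank(M_{q-1}∘⋯∘M_p): M ≅ I[1,2]^2, I[2,4]^2, I[3,3]^2.
μ_θ-semistable layers: μ^(1)=4; μ^(2)=5/2; μ^(3)=-2; μ^(4)=-5

((0, 0, 2, 0); (2, 2, 0, 0); (0, 0, 2, 2); (0, 2, 0, 0))


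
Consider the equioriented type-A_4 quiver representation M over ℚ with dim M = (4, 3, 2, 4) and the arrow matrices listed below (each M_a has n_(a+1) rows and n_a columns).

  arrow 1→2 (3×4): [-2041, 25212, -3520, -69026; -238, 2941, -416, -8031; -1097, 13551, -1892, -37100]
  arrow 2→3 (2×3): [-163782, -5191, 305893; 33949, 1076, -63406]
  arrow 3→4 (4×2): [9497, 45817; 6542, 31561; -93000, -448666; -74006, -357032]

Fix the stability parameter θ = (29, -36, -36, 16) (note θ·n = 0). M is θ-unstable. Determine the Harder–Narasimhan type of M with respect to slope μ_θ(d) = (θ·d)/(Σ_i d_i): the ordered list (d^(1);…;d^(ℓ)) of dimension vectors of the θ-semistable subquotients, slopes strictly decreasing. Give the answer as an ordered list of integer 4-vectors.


Interval decomposition of M: I[1,1], I[1,2], I[1,4]^2, I[4,4]^2.
HN type (ℓ=4): μ^(1)=29; μ^(2)=16; μ^(3)=-7/2; μ^(4)=-43/3

((1, 0, 0, 0); (0, 0, 0, 4); (1, 1, 0, 0); (2, 2, 2, 0))


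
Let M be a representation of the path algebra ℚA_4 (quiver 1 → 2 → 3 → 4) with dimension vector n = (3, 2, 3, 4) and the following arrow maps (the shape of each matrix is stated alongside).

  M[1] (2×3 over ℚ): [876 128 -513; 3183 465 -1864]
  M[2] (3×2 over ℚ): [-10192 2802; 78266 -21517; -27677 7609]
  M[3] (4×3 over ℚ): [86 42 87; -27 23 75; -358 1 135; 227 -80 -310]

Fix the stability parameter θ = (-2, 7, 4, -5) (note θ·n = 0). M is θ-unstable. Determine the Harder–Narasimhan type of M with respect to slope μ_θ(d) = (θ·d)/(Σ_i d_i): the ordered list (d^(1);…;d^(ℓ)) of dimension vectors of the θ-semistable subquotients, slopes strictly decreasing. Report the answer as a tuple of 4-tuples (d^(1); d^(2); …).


Interval decomposition of M: I[1,1], I[1,4]^2, I[3,4], I[4,4].
HN type (ℓ=4): μ^(1)=2; μ^(2)=-1/2; μ^(3)=-2; μ^(4)=-5

((0, 2, 2, 2); (0, 0, 1, 1); (3, 0, 0, 0); (0, 0, 0, 1))


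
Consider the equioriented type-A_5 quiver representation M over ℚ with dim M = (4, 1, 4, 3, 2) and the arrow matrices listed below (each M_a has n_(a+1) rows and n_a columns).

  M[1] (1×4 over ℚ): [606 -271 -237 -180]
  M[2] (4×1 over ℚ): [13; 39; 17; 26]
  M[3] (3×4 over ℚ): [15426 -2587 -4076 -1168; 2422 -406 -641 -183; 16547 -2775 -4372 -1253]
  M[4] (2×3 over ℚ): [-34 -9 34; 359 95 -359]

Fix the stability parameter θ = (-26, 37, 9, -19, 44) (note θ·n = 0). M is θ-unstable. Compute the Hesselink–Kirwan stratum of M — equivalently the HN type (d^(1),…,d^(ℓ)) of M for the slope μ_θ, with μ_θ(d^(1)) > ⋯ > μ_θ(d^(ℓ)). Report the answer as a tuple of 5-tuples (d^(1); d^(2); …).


Interval decomposition of M: I[1,1]^3, I[1,5], I[3,3], I[3,4], I[3,5].
HN type (ℓ=4): μ^(1)=44; μ^(2)=9; μ^(3)=-5; μ^(4)=-26

((0, 0, 0, 0, 2); (0, 1, 2, 1, 0); (0, 0, 2, 2, 0); (4, 0, 0, 0, 0))


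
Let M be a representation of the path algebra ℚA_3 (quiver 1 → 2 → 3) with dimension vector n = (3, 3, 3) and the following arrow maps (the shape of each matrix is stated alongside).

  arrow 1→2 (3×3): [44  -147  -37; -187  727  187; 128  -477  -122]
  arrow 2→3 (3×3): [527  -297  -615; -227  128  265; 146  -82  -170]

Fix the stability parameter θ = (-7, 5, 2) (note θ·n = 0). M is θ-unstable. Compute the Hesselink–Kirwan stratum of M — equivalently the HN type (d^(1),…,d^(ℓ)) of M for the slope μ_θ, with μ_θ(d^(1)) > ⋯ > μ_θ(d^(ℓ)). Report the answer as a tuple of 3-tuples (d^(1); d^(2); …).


Barcode: M ≅ I[1,2], I[1,3]^2, I[3,3]. HN layers by μ_θ (4 steps, strictly decreasing):
  μ^(1)=5; μ^(2)=7/2; μ^(3)=2; μ^(4)=-7

((0, 1, 0); (0, 2, 2); (0, 0, 1); (3, 0, 0))


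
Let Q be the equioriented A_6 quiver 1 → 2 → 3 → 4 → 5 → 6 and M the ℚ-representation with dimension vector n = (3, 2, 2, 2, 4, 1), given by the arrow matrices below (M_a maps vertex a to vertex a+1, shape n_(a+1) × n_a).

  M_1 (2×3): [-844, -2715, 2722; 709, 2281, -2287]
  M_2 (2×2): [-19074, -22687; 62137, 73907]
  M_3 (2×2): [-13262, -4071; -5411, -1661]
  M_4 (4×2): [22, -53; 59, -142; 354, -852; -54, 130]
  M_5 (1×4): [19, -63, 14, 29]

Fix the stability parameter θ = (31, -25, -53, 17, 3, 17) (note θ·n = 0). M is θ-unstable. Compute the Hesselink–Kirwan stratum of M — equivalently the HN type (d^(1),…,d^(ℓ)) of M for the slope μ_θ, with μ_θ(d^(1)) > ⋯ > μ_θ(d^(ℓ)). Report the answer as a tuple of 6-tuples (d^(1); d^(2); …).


Via rank(M_{q-1}∘⋯∘M_p): M ≅ I[1,1], I[1,5], I[1,6], I[5,5]^2.
μ_θ-semistable layers: μ^(1)=31; μ^(2)=17; μ^(3)=10; μ^(4)=3; μ^(5)=-47/3

((1, 0, 0, 0, 0, 0); (0, 0, 0, 0, 0, 1); (0, 0, 0, 2, 2, 0); (0, 0, 0, 0, 2, 0); (2, 2, 2, 0, 0, 0))


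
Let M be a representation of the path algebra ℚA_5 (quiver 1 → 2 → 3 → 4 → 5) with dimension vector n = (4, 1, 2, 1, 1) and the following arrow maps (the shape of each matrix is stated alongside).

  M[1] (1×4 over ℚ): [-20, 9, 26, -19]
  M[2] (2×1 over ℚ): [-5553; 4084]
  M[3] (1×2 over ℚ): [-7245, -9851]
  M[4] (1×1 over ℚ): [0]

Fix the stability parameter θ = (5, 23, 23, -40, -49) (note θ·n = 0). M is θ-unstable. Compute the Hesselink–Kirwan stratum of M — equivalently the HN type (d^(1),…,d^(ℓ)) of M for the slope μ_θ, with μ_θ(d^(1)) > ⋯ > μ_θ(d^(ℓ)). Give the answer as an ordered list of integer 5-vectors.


Barcode: M ≅ I[1,1]^3, I[1,4], I[3,3], I[5,5]. HN layers by μ_θ (4 steps, strictly decreasing):
  μ^(1)=23; μ^(2)=5; μ^(3)=11/4; μ^(4)=-49

((0, 0, 1, 0, 0); (3, 0, 0, 0, 0); (1, 1, 1, 1, 0); (0, 0, 0, 0, 1))


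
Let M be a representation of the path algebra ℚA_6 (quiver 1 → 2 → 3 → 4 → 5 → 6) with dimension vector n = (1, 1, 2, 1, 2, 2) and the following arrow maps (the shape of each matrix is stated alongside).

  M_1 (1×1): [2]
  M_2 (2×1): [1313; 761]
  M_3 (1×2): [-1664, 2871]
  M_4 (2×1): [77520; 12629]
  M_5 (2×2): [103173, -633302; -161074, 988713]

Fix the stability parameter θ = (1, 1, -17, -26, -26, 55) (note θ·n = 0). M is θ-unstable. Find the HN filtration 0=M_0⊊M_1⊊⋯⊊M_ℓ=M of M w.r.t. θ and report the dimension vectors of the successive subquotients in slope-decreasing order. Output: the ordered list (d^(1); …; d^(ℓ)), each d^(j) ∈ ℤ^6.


Via rank(M_{q-1}∘⋯∘M_p): M ≅ I[1,6], I[3,3], I[5,6].
μ_θ-semistable layers: μ^(1)=55; μ^(2)=-67/5; μ^(3)=-17; μ^(4)=-26

((0, 0, 0, 0, 0, 2); (1, 1, 1, 1, 1, 0); (0, 0, 1, 0, 0, 0); (0, 0, 0, 0, 1, 0))


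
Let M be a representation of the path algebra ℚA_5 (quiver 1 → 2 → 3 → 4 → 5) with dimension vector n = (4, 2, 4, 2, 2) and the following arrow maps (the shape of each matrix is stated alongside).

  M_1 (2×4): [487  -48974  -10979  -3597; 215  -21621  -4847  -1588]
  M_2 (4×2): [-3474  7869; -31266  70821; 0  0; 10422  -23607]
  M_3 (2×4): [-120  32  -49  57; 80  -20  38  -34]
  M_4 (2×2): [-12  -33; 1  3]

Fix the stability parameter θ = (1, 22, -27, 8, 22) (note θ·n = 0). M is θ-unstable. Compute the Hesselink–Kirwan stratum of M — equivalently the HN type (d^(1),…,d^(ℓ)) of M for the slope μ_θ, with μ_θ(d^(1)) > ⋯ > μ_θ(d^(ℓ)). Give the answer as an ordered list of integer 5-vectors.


Via rank(M_{q-1}∘⋯∘M_p): M ≅ I[1,1]^2, I[1,2], I[1,5], I[3,3]^2, I[3,5].
μ_θ-semistable layers: μ^(1)=22; μ^(2)=8; μ^(3)=1; μ^(4)=-4/3; μ^(5)=-27

((0, 1, 0, 0, 2); (0, 0, 0, 2, 0); (3, 0, 0, 0, 0); (1, 1, 1, 0, 0); (0, 0, 3, 0, 0))


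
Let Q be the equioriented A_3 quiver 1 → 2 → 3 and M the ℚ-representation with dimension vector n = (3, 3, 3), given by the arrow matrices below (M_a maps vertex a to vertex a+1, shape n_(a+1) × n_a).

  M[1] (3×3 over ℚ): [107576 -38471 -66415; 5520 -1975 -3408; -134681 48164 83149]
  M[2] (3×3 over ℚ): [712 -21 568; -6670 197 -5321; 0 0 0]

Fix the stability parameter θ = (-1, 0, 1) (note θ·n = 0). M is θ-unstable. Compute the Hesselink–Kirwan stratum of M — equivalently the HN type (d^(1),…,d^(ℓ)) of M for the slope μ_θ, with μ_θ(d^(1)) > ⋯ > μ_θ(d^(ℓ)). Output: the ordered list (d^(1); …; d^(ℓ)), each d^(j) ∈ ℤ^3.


Via rank(M_{q-1}∘⋯∘M_p): M ≅ I[1,2], I[1,3]^2, I[3,3].
μ_θ-semistable layers: μ^(1)=1; μ^(2)=0; μ^(3)=-1

((0, 0, 3); (0, 3, 0); (3, 0, 0))


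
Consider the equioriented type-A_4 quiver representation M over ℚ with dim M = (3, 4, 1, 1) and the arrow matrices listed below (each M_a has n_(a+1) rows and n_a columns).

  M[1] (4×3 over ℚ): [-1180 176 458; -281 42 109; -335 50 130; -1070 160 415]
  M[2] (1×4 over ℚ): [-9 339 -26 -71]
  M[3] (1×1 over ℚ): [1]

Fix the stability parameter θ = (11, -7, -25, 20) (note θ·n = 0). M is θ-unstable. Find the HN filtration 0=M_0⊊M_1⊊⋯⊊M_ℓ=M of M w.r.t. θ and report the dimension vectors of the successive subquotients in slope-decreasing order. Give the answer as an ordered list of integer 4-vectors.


Barcode: M ≅ I[1,1], I[1,2], I[1,4], I[2,2]^2. HN layers by μ_θ (4 steps, strictly decreasing):
  μ^(1)=20; μ^(2)=11; μ^(3)=2; μ^(4)=-7

((0, 0, 0, 1); (1, 0, 0, 0); (1, 1, 0, 0); (1, 3, 1, 0))


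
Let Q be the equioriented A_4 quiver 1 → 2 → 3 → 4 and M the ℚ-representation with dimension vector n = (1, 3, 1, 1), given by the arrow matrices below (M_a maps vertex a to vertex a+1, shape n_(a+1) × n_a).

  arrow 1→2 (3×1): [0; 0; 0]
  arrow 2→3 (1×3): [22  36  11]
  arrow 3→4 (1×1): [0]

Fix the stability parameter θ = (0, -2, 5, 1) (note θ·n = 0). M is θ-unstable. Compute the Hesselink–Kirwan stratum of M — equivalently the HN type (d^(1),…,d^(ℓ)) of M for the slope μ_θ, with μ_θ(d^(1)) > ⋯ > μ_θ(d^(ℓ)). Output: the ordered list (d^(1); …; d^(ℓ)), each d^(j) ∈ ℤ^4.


Via rank(M_{q-1}∘⋯∘M_p): M ≅ I[1,1], I[2,2]^2, I[2,3], I[4,4].
μ_θ-semistable layers: μ^(1)=5; μ^(2)=1; μ^(3)=0; μ^(4)=-2

((0, 0, 1, 0); (0, 0, 0, 1); (1, 0, 0, 0); (0, 3, 0, 0))


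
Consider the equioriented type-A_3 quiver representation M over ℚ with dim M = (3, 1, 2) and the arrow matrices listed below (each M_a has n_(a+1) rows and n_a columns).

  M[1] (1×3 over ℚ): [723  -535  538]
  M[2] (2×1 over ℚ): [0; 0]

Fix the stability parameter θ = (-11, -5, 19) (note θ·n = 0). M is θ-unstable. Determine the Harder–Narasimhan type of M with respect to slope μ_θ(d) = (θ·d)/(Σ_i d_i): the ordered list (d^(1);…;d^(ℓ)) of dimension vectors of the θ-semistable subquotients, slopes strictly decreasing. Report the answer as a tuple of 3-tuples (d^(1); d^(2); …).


Barcode: M ≅ I[1,1]^2, I[1,2], I[3,3]^2. HN layers by μ_θ (3 steps, strictly decreasing):
  μ^(1)=19; μ^(2)=-5; μ^(3)=-11

((0, 0, 2); (0, 1, 0); (3, 0, 0))


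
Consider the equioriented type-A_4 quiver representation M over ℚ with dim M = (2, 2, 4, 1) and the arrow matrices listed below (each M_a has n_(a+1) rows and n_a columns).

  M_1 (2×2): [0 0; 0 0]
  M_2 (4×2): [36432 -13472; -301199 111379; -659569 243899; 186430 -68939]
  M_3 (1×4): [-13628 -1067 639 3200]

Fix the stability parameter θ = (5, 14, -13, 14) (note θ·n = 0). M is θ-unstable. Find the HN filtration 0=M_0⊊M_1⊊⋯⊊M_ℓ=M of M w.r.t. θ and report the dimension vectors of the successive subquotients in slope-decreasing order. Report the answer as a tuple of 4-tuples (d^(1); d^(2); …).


Via rank(M_{q-1}∘⋯∘M_p): M ≅ I[1,1]^2, I[2,3], I[2,4], I[3,3]^2.
μ_θ-semistable layers: μ^(1)=14; μ^(2)=5; μ^(3)=1/2; μ^(4)=-13

((0, 0, 0, 1); (2, 0, 0, 0); (0, 2, 2, 0); (0, 0, 2, 0))


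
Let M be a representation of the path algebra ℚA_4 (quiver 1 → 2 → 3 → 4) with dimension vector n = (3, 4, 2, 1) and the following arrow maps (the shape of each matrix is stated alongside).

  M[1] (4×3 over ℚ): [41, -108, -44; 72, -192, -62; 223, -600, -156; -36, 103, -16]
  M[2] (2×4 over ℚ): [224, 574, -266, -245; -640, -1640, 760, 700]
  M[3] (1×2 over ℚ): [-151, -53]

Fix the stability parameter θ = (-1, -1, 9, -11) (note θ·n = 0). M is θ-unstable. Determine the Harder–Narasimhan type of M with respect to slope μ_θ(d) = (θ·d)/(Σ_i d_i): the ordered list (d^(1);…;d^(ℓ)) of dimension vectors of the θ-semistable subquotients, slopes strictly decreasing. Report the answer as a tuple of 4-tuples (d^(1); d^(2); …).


Interval decomposition of M: I[1,2]^2, I[1,4], I[2,2], I[3,3].
HN type (ℓ=2): μ^(1)=9; μ^(2)=-1

((0, 0, 1, 0); (3, 4, 1, 1))


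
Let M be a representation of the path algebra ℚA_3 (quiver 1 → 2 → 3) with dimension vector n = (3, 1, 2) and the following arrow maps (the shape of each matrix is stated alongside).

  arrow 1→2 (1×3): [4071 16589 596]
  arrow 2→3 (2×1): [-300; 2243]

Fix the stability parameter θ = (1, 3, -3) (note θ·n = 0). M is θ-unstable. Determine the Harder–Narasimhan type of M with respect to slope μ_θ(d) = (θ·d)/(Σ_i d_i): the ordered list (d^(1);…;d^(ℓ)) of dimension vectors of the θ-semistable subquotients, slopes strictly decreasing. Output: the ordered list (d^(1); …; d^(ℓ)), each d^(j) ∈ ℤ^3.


Interval decomposition of M: I[1,1]^2, I[1,3], I[3,3].
HN type (ℓ=3): μ^(1)=1; μ^(2)=1/3; μ^(3)=-3

((2, 0, 0); (1, 1, 1); (0, 0, 1))


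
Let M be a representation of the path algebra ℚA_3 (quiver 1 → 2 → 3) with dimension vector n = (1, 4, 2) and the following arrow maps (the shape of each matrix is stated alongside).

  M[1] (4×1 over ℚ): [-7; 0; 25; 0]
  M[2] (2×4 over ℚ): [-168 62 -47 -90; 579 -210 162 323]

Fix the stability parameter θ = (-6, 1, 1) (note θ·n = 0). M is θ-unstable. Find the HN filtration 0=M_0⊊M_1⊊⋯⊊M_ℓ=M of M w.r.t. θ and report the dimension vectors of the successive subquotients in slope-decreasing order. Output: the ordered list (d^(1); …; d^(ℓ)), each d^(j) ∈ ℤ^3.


Barcode: M ≅ I[1,3], I[2,2]^2, I[2,3]. HN layers by μ_θ (2 steps, strictly decreasing):
  μ^(1)=1; μ^(2)=-6

((0, 4, 2); (1, 0, 0))


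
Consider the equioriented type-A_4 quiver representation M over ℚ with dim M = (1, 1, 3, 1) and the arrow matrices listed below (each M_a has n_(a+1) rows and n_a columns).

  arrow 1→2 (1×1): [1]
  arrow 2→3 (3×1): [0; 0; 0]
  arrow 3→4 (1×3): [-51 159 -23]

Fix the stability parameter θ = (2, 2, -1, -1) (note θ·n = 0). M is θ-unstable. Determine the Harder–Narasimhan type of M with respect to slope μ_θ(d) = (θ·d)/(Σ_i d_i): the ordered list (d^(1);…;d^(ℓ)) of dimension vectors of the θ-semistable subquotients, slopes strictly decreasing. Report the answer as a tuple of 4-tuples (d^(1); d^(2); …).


Interval decomposition of M: I[1,2], I[3,3]^2, I[3,4].
HN type (ℓ=2): μ^(1)=2; μ^(2)=-1

((1, 1, 0, 0); (0, 0, 3, 1))


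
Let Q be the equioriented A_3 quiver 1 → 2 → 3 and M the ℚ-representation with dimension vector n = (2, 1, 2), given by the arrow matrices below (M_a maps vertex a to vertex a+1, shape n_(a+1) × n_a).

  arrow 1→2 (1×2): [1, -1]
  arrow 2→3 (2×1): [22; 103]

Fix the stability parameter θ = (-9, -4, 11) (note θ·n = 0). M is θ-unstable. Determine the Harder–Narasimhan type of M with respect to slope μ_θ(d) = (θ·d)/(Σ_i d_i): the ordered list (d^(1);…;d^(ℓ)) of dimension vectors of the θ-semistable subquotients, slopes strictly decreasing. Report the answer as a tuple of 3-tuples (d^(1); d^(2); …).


Barcode: M ≅ I[1,1], I[1,3], I[3,3]. HN layers by μ_θ (3 steps, strictly decreasing):
  μ^(1)=11; μ^(2)=-4; μ^(3)=-9

((0, 0, 2); (0, 1, 0); (2, 0, 0))


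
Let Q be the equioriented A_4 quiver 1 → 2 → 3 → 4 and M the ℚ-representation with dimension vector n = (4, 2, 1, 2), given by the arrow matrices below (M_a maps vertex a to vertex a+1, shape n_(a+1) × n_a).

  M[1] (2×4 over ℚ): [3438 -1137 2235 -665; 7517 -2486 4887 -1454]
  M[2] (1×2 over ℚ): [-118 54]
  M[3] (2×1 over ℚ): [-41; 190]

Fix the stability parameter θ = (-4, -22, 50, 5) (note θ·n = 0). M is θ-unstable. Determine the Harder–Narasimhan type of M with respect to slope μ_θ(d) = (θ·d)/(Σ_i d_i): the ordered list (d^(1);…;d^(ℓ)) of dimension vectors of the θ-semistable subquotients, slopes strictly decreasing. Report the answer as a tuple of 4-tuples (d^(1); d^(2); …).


Barcode: M ≅ I[1,1]^2, I[1,2], I[1,4], I[4,4]. HN layers by μ_θ (4 steps, strictly decreasing):
  μ^(1)=55/2; μ^(2)=5; μ^(3)=-4; μ^(4)=-13

((0, 0, 1, 1); (0, 0, 0, 1); (2, 0, 0, 0); (2, 2, 0, 0))
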